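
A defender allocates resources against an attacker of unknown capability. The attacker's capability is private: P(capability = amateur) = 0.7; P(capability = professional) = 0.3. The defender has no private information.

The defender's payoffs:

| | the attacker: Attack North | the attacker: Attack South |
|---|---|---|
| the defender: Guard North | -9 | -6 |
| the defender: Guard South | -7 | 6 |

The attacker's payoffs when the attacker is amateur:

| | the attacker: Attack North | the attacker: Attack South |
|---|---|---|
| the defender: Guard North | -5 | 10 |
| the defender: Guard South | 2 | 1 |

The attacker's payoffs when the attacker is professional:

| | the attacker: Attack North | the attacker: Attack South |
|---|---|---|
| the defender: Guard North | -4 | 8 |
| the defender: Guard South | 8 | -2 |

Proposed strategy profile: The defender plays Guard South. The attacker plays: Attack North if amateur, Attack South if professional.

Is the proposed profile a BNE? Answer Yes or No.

No

A profile is a BNE iff every type of every player is best-responding given beliefs about the other side.
The defender plays Guard South: E[Guard South] = 0.7·(-7) + 0.3·(6) = -3.1; E[Guard North] = -8.1. Best-responding. ✓
The attacker (capability amateur), facing Guard South: Attack North gives 2, Attack South gives 1. Proposed Attack North is best. ✓
The attacker (capability professional), facing Guard South: Attack North gives 8, Attack South gives -2. Proposed Attack South is not best — profitable deviation exists. ✗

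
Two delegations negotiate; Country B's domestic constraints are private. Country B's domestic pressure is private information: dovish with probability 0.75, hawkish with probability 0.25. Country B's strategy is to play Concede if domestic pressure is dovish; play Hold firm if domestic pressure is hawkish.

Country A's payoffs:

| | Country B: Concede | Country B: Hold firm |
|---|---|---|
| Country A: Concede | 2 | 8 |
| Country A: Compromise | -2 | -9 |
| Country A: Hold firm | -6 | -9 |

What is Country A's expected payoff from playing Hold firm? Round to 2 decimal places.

-6.75

E[Hold firm] = 0.75·(-6) + 0.25·(-9) = (-4.5) + (-2.25) = -6.75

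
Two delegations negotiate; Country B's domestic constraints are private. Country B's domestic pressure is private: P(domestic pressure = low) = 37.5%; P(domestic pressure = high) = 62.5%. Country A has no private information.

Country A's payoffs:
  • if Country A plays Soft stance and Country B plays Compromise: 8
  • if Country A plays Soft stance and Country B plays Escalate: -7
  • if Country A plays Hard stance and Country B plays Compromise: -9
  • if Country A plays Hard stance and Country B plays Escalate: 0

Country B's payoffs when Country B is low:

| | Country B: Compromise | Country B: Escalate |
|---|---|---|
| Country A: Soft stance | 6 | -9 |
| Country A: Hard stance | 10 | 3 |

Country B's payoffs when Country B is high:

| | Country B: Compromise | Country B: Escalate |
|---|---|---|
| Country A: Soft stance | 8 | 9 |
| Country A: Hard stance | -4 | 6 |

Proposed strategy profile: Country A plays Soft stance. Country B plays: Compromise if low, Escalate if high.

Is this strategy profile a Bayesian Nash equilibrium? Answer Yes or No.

Country A plays Soft stance: E[Soft stance] = 0.375·(8) + 0.625·(-7) = -1.375; E[Hard stance] = -3.375. Best-responding. ✓
Country B (domestic pressure low), facing Soft stance: Compromise gives 6, Escalate gives -9. Proposed Compromise is best. ✓
Country B (domestic pressure high), facing Soft stance: Compromise gives 8, Escalate gives 9. Proposed Escalate is best. ✓

Yes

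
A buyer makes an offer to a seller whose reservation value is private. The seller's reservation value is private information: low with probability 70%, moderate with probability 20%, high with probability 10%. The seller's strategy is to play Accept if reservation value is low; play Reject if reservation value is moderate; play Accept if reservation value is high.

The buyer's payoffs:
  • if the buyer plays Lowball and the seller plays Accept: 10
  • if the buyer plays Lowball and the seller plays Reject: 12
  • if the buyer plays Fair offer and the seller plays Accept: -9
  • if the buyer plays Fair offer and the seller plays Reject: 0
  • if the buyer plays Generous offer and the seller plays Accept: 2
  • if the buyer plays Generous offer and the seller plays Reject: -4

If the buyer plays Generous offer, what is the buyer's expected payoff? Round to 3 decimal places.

Take the expectation over the seller's reservation value, weighting each type's action by its prior probability.
E[Generous offer] = 0.7·2 + 0.2·(-4) + 0.1·2 = 1.4 + (-0.8) + 0.2 = 0.8

0.800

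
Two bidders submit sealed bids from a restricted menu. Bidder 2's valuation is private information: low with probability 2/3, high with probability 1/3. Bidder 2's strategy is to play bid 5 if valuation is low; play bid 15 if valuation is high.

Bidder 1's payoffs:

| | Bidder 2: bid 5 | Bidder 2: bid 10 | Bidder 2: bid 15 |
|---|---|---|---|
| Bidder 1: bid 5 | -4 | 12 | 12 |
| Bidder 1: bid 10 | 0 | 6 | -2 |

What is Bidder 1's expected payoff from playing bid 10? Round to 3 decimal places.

-0.667

Take the expectation over Bidder 2's valuation, weighting each type's action by its prior probability.
E[bid 10] = 2/3·0 + 1/3·(-2) = 0 + (-2/3) = -2/3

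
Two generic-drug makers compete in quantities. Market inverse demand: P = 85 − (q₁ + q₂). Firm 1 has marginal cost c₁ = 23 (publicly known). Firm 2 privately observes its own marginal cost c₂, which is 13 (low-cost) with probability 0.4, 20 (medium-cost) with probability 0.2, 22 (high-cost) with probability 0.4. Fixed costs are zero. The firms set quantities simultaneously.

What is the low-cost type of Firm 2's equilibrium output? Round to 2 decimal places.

26.50

Firm 2 with cost c maximizes (85 − (q₁+q₂) − c)·q₂, giving q₂(c) = (85 − c − q₁)/2.
E[c₂] = 0.4·13 + 0.2·20 + 0.4·22 = 18
Firm 1's FOC against E[q₂] yields q₁ = (85 − 2·23 + E[c₂])/3 = (85 − 46 + 18)/3 = 19.
q₂(low-cost) = (85 − 13 − 19)/2 = 26.5.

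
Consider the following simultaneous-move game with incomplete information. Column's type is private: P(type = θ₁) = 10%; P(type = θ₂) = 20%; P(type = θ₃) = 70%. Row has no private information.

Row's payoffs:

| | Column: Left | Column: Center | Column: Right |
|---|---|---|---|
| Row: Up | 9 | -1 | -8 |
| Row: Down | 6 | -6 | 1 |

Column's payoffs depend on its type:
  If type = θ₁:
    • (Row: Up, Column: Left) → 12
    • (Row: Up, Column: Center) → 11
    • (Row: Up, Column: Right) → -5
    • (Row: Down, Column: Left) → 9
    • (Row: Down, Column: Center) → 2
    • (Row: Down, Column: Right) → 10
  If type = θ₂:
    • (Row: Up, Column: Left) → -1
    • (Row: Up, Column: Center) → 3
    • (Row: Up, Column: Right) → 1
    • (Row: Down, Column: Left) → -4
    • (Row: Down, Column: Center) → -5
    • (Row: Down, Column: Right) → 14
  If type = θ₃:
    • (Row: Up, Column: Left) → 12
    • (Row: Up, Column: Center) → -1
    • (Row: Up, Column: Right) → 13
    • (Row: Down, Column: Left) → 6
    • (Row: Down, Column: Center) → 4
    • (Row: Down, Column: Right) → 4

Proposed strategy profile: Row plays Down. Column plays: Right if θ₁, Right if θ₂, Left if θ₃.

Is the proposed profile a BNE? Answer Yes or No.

Yes

Row plays Down: E[Down] = 0.1·(1) + 0.2·(1) + 0.7·(6) = 4.5; E[Up] = 3.9. Best-responding. ✓
Column (type θ₁), facing Down: Left gives 9, Center gives 2, Right gives 10. Proposed Right is best. ✓
Column (type θ₂), facing Down: Left gives -4, Center gives -5, Right gives 14. Proposed Right is best. ✓
Column (type θ₃), facing Down: Left gives 6, Center gives 4, Right gives 4. Proposed Left is best. ✓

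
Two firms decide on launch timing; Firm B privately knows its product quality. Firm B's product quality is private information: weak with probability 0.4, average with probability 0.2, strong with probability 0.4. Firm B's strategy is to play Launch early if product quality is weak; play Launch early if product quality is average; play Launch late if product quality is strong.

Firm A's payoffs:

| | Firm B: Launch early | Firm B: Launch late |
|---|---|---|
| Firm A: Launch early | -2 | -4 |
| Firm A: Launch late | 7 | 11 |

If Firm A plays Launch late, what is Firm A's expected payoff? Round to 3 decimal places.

E[Launch late] = 0.4·7 + 0.2·7 + 0.4·11 = 2.8 + 1.4 + 4.4 = 8.6

8.600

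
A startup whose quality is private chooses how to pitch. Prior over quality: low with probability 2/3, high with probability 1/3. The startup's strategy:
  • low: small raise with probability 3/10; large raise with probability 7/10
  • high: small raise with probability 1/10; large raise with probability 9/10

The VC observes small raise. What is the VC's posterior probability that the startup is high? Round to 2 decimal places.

0.14

Apply Bayes' rule using the sender's strategy as the likelihood.
P(small raise) = (2/3)·(3/10) + (1/3)·(1/10) = 7/30
P(high | small raise) = ((1/3)·(1/10)) / (7/30) = (1/30) / (7/30) = 1/7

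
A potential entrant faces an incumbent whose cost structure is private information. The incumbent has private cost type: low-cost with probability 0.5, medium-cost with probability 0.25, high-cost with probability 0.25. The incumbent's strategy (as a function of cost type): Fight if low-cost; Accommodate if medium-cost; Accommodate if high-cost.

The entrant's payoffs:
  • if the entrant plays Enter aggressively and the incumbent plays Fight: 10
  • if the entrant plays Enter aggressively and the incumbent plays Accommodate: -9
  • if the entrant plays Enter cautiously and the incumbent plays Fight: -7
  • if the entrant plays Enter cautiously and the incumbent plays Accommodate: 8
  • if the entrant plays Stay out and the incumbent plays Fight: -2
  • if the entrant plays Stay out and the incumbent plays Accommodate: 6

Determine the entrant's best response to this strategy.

Stay out

Compute the entrant's expected payoff for each action, taking the expectation over the incumbent's type.
E[Enter aggressively] = 0.5·(10) + 0.25·(-9) + 0.25·(-9) = 0.5
E[Enter cautiously] = 0.5·(-7) + 0.25·(8) + 0.25·(8) = 0.5
E[Stay out] = 0.5·(-2) + 0.25·(6) + 0.25·(6) = 2
Best response: Stay out (2 is the largest).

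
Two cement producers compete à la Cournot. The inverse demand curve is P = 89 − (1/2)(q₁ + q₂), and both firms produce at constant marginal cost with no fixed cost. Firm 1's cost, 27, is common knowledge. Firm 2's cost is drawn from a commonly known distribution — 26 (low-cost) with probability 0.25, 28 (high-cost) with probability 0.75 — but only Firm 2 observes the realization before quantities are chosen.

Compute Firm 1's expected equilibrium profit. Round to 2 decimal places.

Type-c best response for Firm 2: q₂(c) = (89 − c) − q₁/2.
Firm 1 maximizes expected profit; its first-order condition is 89 − q₁ − (1/2)E[q₂] − 27 = 0.
Substituting E[q₂] and solving: E[c₂] = 27.5, so q₁ = (89 − 2·27 + 27.5)/(3/2) = 41.6667.
E[P] = 89 − (1/2)·(q₁ + E[q₂]) = 47.8333; Firm 1's expected profit = (E[P] − 27)·q₁ = (47.8333 − 27)·41.6667 = 868.056.

868.06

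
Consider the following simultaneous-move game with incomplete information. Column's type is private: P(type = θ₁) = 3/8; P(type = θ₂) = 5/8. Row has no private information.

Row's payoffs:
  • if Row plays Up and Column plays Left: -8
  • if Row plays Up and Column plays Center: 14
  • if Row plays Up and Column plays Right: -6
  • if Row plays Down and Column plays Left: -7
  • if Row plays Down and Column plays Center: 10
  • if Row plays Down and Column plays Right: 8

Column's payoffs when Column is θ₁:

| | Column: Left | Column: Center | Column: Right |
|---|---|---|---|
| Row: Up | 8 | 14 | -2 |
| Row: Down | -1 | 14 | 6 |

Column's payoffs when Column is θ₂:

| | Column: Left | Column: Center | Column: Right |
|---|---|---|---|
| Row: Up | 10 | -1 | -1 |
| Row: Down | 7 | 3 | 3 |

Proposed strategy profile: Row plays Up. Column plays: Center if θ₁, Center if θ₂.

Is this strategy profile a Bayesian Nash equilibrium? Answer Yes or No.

A profile is a BNE iff every type of every player is best-responding given beliefs about the other side.
Row plays Up: E[Up] = 3/8·(14) + 5/8·(14) = 14; E[Down] = 10. Best-responding. ✓
Column (type θ₁), facing Up: Left gives 8, Center gives 14, Right gives -2. Proposed Center is best. ✓
Column (type θ₂), facing Up: Left gives 10, Center gives -1, Right gives -1. Proposed Center is not best — profitable deviation exists. ✗

No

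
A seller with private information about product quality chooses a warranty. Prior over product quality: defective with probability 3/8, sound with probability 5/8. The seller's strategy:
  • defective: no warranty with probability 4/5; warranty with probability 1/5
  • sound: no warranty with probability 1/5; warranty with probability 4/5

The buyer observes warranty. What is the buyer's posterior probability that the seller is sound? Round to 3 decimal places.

P(warranty) = (3/8)·(1/5) + (5/8)·(4/5) = 23/40
P(sound | warranty) = ((5/8)·(4/5)) / (23/40) = (1/2) / (23/40) = 20/23

0.870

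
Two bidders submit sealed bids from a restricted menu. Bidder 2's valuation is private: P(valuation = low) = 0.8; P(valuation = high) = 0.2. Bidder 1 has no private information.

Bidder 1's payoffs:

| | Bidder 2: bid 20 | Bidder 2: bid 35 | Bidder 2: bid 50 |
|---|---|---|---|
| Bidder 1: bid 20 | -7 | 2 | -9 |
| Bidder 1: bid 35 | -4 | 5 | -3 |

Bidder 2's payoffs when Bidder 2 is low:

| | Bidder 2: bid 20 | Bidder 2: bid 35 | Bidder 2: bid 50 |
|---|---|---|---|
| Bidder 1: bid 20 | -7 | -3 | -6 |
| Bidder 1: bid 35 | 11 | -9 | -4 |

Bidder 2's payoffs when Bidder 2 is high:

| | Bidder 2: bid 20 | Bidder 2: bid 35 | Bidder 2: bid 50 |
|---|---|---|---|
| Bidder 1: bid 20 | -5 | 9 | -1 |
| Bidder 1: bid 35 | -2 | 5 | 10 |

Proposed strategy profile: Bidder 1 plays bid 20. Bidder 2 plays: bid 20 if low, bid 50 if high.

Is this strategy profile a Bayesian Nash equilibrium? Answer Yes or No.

No

Bidder 1 plays bid 20: E[bid 20] = 0.8·(-7) + 0.2·(-9) = -7.4; E[bid 35] = -3.8. Not best-responding. ✗
Bidder 2 (valuation low), facing bid 20: bid 20 gives -7, bid 35 gives -3, bid 50 gives -6. Proposed bid 20 is not best — profitable deviation exists. ✗
Bidder 2 (valuation high), facing bid 20: bid 20 gives -5, bid 35 gives 9, bid 50 gives -1. Proposed bid 50 is not best — profitable deviation exists. ✗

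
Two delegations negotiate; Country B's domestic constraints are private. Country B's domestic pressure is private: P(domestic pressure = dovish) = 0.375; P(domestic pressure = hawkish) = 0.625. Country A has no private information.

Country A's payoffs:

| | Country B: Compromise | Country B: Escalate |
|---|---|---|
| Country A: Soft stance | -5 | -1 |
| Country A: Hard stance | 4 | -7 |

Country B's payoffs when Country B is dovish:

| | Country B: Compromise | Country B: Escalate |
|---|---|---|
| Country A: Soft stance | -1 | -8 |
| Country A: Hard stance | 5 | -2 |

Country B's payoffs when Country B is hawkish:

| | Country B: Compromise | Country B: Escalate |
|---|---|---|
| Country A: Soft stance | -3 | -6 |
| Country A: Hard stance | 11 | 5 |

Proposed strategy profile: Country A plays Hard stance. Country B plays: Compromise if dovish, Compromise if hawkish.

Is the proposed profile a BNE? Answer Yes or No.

Yes

Country A plays Hard stance: E[Hard stance] = 0.375·(4) + 0.625·(4) = 4; E[Soft stance] = -5. Best-responding. ✓
Country B (domestic pressure dovish), facing Hard stance: Compromise gives 5, Escalate gives -2. Proposed Compromise is best. ✓
Country B (domestic pressure hawkish), facing Hard stance: Compromise gives 11, Escalate gives 5. Proposed Compromise is best. ✓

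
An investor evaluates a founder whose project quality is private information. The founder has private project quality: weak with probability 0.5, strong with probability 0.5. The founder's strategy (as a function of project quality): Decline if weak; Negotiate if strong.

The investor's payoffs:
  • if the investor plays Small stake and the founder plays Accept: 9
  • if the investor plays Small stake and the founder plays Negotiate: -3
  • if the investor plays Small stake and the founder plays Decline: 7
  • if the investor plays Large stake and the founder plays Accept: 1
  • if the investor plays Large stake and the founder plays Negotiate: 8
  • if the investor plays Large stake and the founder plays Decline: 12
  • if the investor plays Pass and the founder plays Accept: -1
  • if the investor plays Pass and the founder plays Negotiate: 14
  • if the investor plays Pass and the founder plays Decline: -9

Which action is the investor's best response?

Large stake

E[Small stake] = 0.5·(7) + 0.5·(-3) = 2
E[Large stake] = 0.5·(12) + 0.5·(8) = 10
E[Pass] = 0.5·(-9) + 0.5·(14) = 2.5
Best response: Large stake (10 is the largest).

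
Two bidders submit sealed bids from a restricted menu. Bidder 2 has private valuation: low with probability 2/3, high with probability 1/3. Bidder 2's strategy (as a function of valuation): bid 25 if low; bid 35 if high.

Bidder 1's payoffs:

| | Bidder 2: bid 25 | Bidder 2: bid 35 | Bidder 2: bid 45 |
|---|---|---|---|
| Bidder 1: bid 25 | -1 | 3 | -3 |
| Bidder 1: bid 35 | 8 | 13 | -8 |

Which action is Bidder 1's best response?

bid 35

Compute Bidder 1's expected payoff for each action, taking the expectation over Bidder 2's type.
E[bid 25] = 2/3·(-1) + 1/3·(3) = 1/3
E[bid 35] = 2/3·(8) + 1/3·(13) = 29/3
Best response: bid 35 (29/3 is the largest).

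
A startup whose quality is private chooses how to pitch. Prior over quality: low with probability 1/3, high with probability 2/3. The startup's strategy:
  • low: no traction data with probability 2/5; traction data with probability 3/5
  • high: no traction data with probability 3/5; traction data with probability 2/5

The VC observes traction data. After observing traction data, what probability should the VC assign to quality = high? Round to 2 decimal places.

Apply Bayes' rule using the sender's strategy as the likelihood.
P(traction data) = (1/3)·(3/5) + (2/3)·(2/5) = 7/15
P(high | traction data) = ((2/3)·(2/5)) / (7/15) = (4/15) / (7/15) = 4/7

0.57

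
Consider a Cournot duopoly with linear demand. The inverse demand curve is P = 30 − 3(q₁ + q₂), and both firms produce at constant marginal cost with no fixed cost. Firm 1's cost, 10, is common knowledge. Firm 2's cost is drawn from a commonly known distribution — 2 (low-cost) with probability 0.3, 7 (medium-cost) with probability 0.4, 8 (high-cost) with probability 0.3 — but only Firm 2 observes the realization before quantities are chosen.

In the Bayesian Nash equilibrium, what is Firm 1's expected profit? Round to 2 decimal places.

9.25

Type-c best response for Firm 2: q₂(c) = (30 − c)/6 − q₁/2.
Firm 1 maximizes expected profit; its first-order condition is 30 − 6q₁ − 3E[q₂] − 10 = 0.
Substituting E[q₂] and solving: E[c₂] = 5.8, so q₁ = (30 − 2·10 + 5.8)/9 = 1.75556.
E[P] = 30 − 3·(q₁ + E[q₂]) = 15.2667; Firm 1's expected profit = (E[P] − 10)·q₁ = (15.2667 − 10)·1.75556 = 9.24593.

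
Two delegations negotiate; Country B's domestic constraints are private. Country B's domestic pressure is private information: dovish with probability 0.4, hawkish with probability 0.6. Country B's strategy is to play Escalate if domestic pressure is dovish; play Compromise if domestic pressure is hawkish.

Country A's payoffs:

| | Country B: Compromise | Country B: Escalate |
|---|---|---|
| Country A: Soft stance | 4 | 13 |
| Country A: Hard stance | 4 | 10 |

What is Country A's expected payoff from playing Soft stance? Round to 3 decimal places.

7.600

Take the expectation over Country B's domestic pressure, weighting each type's action by its prior probability.
E[Soft stance] = 0.4·13 + 0.6·4 = 5.2 + 2.4 = 7.6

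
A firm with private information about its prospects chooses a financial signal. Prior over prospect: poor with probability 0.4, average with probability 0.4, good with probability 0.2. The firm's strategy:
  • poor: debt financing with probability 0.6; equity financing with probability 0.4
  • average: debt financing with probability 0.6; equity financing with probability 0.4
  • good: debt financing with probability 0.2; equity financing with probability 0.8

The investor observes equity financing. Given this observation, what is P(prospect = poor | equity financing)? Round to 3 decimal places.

0.333

Apply Bayes' rule using the sender's strategy as the likelihood.
P(equity financing) = 0.4·0.4 + 0.4·0.4 + 0.2·0.8 = 0.48
P(poor | equity financing) = (0.4·0.4) / 0.48 = 0.16 / 0.48 = 0.333333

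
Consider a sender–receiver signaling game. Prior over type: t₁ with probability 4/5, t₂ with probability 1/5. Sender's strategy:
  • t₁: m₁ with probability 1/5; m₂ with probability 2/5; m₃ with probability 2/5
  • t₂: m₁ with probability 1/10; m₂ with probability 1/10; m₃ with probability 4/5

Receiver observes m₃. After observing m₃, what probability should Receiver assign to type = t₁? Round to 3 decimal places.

P(m₃) = (4/5)·(2/5) + (1/5)·(4/5) = 12/25
P(t₁ | m₃) = ((4/5)·(2/5)) / (12/25) = (8/25) / (12/25) = 2/3

0.667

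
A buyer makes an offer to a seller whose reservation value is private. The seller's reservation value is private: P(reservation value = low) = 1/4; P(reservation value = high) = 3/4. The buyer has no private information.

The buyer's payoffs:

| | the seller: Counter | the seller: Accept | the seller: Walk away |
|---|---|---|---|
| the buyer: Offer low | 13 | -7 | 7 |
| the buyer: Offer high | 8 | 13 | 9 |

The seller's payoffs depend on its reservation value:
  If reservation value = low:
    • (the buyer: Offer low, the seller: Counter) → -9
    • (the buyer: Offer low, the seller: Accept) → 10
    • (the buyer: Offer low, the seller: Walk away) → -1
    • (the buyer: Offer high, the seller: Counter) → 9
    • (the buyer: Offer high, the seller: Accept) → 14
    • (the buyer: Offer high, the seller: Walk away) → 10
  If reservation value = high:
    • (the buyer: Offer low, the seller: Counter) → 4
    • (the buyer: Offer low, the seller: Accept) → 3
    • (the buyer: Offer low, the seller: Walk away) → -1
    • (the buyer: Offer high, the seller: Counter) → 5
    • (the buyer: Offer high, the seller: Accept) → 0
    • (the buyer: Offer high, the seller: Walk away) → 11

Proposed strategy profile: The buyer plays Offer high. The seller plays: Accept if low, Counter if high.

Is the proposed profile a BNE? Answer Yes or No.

No

The buyer plays Offer high: E[Offer high] = 1/4·(13) + 3/4·(8) = 37/4; E[Offer low] = 8. Best-responding. ✓
The seller (reservation value low), facing Offer high: Counter gives 9, Accept gives 14, Walk away gives 10. Proposed Accept is best. ✓
The seller (reservation value high), facing Offer high: Counter gives 5, Accept gives 0, Walk away gives 11. Proposed Counter is not best — profitable deviation exists. ✗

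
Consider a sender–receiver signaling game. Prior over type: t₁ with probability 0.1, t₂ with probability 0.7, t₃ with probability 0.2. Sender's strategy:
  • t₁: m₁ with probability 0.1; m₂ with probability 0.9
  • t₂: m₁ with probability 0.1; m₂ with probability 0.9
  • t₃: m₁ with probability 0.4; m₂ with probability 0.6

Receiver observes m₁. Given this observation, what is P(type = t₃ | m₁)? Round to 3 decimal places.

0.500

Apply Bayes' rule using the sender's strategy as the likelihood.
P(m₁) = 0.1·0.1 + 0.7·0.1 + 0.2·0.4 = 0.16
P(t₃ | m₁) = (0.2·0.4) / 0.16 = 0.08 / 0.16 = 0.5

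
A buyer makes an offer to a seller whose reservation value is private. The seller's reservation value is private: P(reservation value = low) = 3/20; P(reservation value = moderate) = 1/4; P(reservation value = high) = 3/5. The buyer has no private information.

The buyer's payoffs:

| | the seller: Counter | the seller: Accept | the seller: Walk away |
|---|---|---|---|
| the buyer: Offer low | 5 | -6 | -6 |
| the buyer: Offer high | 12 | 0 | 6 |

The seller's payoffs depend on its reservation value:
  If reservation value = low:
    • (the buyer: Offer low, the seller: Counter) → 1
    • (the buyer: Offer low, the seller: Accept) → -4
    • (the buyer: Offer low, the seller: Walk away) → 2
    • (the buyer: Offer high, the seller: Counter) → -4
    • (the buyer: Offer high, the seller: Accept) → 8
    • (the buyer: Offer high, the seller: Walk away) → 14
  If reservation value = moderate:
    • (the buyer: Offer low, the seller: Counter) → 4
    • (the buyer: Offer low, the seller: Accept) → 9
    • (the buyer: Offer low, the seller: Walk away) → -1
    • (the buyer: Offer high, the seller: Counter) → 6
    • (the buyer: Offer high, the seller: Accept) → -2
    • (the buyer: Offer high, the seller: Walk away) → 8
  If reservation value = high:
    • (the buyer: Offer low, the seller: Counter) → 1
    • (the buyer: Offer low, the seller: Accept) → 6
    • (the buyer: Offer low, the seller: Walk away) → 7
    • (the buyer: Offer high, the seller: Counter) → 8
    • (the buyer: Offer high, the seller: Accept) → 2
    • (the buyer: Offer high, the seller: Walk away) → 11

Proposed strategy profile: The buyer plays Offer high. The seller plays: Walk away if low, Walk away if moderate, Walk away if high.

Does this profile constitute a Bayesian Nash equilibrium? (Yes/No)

A profile is a BNE iff every type of every player is best-responding given beliefs about the other side.
The buyer plays Offer high: E[Offer high] = 3/20·(6) + 1/4·(6) + 3/5·(6) = 6; E[Offer low] = -6. Best-responding. ✓
The seller (reservation value low), facing Offer high: Counter gives -4, Accept gives 8, Walk away gives 14. Proposed Walk away is best. ✓
The seller (reservation value moderate), facing Offer high: Counter gives 6, Accept gives -2, Walk away gives 8. Proposed Walk away is best. ✓
The seller (reservation value high), facing Offer high: Counter gives 8, Accept gives 2, Walk away gives 11. Proposed Walk away is best. ✓

Yes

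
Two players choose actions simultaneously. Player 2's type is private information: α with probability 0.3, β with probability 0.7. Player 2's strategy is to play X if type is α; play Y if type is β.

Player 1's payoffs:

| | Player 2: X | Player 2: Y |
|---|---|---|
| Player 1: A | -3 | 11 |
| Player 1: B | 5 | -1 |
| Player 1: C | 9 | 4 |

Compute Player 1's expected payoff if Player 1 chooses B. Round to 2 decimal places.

Take the expectation over Player 2's type, weighting each type's action by its prior probability.
E[B] = 0.3·5 + 0.7·(-1) = 1.5 + (-0.7) = 0.8

0.80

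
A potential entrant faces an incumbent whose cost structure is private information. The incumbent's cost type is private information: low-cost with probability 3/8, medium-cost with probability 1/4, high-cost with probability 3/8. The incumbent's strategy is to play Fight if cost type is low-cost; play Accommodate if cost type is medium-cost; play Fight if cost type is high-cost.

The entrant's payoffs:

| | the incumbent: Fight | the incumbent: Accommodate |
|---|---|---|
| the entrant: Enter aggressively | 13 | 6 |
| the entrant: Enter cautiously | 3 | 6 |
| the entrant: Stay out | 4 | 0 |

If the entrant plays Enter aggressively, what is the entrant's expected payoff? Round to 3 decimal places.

11.250

Take the expectation over the incumbent's cost type, weighting each type's action by its prior probability.
E[Enter aggressively] = 3/8·13 + 1/4·6 + 3/8·13 = 39/8 + 3/2 + 39/8 = 45/4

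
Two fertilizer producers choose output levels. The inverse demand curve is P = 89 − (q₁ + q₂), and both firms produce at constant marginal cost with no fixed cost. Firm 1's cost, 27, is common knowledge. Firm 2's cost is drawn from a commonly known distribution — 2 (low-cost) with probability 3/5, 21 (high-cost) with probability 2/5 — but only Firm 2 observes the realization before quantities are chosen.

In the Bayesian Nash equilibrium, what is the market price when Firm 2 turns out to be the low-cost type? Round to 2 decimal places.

Each type of Firm 2 best-responds to q₁; Firm 1 best-responds to the expected q₂ over Firm 2's types.
Firm 2 with cost c maximizes (89 − (q₁+q₂) − c)·q₂, giving q₂(c) = (89 − c − q₁)/2.
E[c₂] = 3/5·2 + 2/5·21 = 9.6
Firm 1's FOC against E[q₂] yields q₁ = (89 − 2·27 + E[c₂])/3 = (89 − 54 + 9.6)/3 = 14.8667.
q₂(low-cost) = 36.0667, so P = 89 − (14.8667 + 36.0667) = 38.0667.

38.07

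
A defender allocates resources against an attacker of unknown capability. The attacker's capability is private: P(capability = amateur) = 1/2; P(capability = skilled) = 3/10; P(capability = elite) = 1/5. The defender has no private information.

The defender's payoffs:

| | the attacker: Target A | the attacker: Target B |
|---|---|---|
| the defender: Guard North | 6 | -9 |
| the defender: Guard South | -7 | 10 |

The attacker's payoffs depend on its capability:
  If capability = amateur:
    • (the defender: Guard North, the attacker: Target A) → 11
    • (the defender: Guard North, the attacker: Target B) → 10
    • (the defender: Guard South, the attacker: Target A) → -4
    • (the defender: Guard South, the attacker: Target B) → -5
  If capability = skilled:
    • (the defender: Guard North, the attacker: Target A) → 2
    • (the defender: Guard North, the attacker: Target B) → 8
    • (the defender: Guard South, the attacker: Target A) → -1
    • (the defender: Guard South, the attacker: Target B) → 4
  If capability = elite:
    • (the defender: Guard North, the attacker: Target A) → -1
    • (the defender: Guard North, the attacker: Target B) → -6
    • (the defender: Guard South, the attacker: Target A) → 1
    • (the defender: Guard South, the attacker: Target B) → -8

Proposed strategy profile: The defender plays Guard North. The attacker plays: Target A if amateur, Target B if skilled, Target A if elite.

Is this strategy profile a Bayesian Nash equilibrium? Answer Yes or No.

The defender plays Guard North: E[Guard North] = 1/2·(6) + 3/10·(-9) + 1/5·(6) = 3/2; E[Guard South] = -19/10. Best-responding. ✓
The attacker (capability amateur), facing Guard North: Target A gives 11, Target B gives 10. Proposed Target A is best. ✓
The attacker (capability skilled), facing Guard North: Target A gives 2, Target B gives 8. Proposed Target B is best. ✓
The attacker (capability elite), facing Guard North: Target A gives -1, Target B gives -6. Proposed Target A is best. ✓

Yes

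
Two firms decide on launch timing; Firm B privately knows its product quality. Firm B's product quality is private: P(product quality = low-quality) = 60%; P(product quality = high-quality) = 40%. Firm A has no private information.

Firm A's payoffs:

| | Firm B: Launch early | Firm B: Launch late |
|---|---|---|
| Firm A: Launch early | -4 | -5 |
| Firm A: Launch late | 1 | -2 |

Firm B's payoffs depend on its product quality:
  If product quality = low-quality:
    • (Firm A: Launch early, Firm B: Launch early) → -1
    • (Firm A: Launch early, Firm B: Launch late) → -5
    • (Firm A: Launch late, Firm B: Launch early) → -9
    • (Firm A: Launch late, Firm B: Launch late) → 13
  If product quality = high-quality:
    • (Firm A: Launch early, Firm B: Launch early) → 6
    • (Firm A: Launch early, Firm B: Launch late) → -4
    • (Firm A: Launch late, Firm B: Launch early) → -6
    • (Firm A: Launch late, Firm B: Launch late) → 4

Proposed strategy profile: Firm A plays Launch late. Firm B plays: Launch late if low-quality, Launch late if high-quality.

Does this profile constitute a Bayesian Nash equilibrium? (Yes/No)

Firm A plays Launch late: E[Launch late] = 0.6·(-2) + 0.4·(-2) = -2; E[Launch early] = -5. Best-responding. ✓
Firm B (product quality low-quality), facing Launch late: Launch early gives -9, Launch late gives 13. Proposed Launch late is best. ✓
Firm B (product quality high-quality), facing Launch late: Launch early gives -6, Launch late gives 4. Proposed Launch late is best. ✓

Yes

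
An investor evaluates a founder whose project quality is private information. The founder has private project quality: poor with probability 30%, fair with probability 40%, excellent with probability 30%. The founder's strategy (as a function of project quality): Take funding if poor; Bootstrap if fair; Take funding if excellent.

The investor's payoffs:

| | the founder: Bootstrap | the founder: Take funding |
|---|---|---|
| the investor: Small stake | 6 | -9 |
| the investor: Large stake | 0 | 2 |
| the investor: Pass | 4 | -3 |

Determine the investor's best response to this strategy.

Large stake

Compute the investor's expected payoff for each action, taking the expectation over the founder's type.
E[Small stake] = 0.3·(-9) + 0.4·(6) + 0.3·(-9) = -3
E[Large stake] = 0.3·(2) + 0.4·(0) + 0.3·(2) = 1.2
E[Pass] = 0.3·(-3) + 0.4·(4) + 0.3·(-3) = -0.2
Best response: Large stake (1.2 is the largest).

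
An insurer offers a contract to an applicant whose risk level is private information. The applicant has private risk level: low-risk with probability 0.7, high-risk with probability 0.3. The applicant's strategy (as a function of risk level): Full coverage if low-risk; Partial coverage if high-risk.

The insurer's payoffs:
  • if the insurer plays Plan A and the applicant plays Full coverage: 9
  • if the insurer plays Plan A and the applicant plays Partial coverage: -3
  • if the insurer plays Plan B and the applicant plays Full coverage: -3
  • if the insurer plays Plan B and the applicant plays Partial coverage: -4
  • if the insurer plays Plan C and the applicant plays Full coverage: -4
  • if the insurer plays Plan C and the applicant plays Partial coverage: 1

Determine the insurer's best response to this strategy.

Plan A

E[Plan A] = 0.7·(9) + 0.3·(-3) = 5.4
E[Plan B] = 0.7·(-3) + 0.3·(-4) = -3.3
E[Plan C] = 0.7·(-4) + 0.3·(1) = -2.5
Best response: Plan A (5.4 is the largest).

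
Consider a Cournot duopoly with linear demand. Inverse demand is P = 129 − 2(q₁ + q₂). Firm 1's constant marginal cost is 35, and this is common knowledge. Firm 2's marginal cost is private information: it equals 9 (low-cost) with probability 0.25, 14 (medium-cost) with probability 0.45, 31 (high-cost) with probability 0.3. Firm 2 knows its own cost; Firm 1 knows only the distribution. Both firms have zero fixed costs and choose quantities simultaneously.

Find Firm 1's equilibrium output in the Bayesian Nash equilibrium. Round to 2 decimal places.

Firm 2 with cost c maximizes (129 − 2(q₁+q₂) − c)·q₂, giving q₂(c) = (129 − c − 2q₁)/4.
E[c₂] = 0.25·9 + 0.45·14 + 0.3·31 = 17.85
Firm 1's FOC against E[q₂] yields q₁ = (129 − 2·35 + E[c₂])/6 = (129 − 70 + 17.85)/6 = 12.8083.

12.81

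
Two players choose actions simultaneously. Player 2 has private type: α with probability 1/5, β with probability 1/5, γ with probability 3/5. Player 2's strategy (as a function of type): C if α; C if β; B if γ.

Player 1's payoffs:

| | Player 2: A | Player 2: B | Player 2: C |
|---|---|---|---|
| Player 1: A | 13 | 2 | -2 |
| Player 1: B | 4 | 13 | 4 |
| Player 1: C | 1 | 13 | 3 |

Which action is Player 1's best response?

E[A] = 1/5·(-2) + 1/5·(-2) + 3/5·(2) = 2/5
E[B] = 1/5·(4) + 1/5·(4) + 3/5·(13) = 47/5
E[C] = 1/5·(3) + 1/5·(3) + 3/5·(13) = 9
Best response: B (47/5 is the largest).

B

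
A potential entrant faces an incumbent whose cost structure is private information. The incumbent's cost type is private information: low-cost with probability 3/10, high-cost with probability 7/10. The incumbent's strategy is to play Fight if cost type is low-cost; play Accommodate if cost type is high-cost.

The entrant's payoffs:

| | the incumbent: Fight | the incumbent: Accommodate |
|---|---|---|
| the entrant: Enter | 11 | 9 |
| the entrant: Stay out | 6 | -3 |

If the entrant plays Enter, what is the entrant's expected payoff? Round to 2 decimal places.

9.60

E[Enter] = 3/10·11 + 7/10·9 = 33/10 + 63/10 = 48/5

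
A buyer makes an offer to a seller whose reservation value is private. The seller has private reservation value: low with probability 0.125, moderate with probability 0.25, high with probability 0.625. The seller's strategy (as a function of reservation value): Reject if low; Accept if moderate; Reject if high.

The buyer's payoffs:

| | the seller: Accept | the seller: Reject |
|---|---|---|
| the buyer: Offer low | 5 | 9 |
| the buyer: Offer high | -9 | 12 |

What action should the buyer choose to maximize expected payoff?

Compute the buyer's expected payoff for each action, taking the expectation over the seller's type.
E[Offer low] = 0.125·(9) + 0.25·(5) + 0.625·(9) = 8
E[Offer high] = 0.125·(12) + 0.25·(-9) + 0.625·(12) = 6.75
Best response: Offer low (8 is the largest).

Offer low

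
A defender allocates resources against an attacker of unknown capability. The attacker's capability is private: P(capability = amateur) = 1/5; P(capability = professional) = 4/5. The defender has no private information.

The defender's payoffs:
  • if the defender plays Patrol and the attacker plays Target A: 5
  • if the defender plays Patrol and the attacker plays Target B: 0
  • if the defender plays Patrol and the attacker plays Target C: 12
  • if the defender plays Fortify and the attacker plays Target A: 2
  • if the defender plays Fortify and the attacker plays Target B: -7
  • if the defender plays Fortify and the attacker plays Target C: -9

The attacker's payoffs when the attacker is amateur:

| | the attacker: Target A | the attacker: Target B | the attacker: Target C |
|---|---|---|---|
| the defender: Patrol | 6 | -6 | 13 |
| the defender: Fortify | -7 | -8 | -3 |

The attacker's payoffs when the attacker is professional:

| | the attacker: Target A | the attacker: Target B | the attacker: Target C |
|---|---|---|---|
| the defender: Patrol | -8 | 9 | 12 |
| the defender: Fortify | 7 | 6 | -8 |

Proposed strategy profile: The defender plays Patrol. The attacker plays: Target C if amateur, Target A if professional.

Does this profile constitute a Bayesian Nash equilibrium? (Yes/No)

No

A profile is a BNE iff every type of every player is best-responding given beliefs about the other side.
The defender plays Patrol: E[Patrol] = 1/5·(12) + 4/5·(5) = 32/5; E[Fortify] = -1/5. Best-responding. ✓
The attacker (capability amateur), facing Patrol: Target A gives 6, Target B gives -6, Target C gives 13. Proposed Target C is best. ✓
The attacker (capability professional), facing Patrol: Target A gives -8, Target B gives 9, Target C gives 12. Proposed Target A is not best — profitable deviation exists. ✗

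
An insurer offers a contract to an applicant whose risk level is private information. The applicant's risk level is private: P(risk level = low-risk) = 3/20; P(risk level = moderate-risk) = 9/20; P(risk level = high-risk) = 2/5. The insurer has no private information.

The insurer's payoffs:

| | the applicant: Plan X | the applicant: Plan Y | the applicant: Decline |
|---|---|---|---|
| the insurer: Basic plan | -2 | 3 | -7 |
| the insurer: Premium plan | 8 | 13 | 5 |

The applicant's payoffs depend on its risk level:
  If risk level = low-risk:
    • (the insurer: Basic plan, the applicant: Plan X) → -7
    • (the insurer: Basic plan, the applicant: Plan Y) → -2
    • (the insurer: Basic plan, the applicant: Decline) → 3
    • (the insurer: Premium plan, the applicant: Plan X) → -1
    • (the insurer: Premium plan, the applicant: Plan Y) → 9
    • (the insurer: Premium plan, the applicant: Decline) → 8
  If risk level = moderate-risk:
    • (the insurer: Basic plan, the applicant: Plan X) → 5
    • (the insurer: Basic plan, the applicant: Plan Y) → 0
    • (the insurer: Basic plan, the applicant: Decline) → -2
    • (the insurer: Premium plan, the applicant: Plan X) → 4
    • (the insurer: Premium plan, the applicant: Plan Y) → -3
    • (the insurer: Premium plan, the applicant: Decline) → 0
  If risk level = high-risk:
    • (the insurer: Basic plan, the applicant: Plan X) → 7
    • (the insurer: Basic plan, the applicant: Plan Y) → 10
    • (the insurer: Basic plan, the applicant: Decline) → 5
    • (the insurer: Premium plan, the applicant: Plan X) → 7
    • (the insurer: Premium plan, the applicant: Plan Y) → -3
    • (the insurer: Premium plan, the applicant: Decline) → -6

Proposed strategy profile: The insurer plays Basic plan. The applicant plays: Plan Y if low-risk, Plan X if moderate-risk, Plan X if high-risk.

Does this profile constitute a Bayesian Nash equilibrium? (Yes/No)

The insurer plays Basic plan: E[Basic plan] = 3/20·(3) + 9/20·(-2) + 2/5·(-2) = -5/4; E[Premium plan] = 35/4. Not best-responding. ✗
The applicant (risk level low-risk), facing Basic plan: Plan X gives -7, Plan Y gives -2, Decline gives 3. Proposed Plan Y is not best — profitable deviation exists. ✗
The applicant (risk level moderate-risk), facing Basic plan: Plan X gives 5, Plan Y gives 0, Decline gives -2. Proposed Plan X is best. ✓
The applicant (risk level high-risk), facing Basic plan: Plan X gives 7, Plan Y gives 10, Decline gives 5. Proposed Plan X is not best — profitable deviation exists. ✗

No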